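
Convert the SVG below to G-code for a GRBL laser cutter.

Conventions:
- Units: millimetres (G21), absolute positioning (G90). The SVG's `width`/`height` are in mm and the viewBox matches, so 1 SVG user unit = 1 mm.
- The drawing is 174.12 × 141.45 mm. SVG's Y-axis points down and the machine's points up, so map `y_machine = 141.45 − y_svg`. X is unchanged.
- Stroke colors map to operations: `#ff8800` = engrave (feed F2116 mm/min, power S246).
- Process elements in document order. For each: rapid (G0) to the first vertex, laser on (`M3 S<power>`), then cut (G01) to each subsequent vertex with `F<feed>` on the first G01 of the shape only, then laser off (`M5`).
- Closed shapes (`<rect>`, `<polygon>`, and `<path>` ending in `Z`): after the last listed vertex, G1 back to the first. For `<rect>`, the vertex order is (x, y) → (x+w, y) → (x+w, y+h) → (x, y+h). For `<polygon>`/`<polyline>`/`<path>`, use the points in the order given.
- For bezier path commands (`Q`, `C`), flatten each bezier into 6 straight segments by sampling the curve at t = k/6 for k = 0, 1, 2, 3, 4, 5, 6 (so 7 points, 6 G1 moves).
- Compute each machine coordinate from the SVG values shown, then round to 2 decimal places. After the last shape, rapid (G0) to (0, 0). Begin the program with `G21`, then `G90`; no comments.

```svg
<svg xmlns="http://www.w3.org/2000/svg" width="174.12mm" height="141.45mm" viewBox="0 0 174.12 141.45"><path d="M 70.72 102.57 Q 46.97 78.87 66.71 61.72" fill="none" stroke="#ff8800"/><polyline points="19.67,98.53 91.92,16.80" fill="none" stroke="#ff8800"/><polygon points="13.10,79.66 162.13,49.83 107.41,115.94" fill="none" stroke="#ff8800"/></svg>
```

viewBox `0 0 174.12 141.45` with mm width/height → 1 unit = 1 mm. Flip: y_m = 141.45 − y_svg.

**Shape 1** — `<path>` quadratic bezier, stroke `#ff8800` → engrave (S246, F2116). Control points (SVG): P0=(70.72,102.57), P1=(46.97,78.87), P2=(66.71,61.72); sampled at t=k/6. Machine vertices: (70.72,38.88) → (64.01,46.60) → (59.72,53.95) → (57.84,60.94) → (58.38,67.57) → (61.34,73.83) → (66.71,79.73). Open path.

**Shape 2** — `<polyline>` line segment, stroke `#ff8800` → engrave (S246, F2116). Machine vertices: (19.67,42.92) → (91.92,124.65). Open path.

**Shape 3** — `<polygon>` closed polygon, stroke `#ff8800` → engrave (S246, F2116). Machine vertices: (13.10,61.79) → (162.13,91.62) → (107.41,25.51) → (13.10,61.79). Closed: final G1 returns to the first vertex.

G21
G90
G0 X70.72 Y38.88
M3 S246
G01 X64.01 Y46.60 F2116
G01 X59.72 Y53.95
G01 X57.84 Y60.94
G01 X58.38 Y67.57
G01 X61.34 Y73.83
G01 X66.71 Y79.73
M5
G0 X19.67 Y42.92
M3 S246
G01 X91.92 Y124.65 F2116
M5
G0 X13.10 Y61.79
M3 S246
G01 X162.13 Y91.62 F2116
G01 X107.41 Y25.51
G01 X13.10 Y61.79
M5
G0 X0.00 Y0.00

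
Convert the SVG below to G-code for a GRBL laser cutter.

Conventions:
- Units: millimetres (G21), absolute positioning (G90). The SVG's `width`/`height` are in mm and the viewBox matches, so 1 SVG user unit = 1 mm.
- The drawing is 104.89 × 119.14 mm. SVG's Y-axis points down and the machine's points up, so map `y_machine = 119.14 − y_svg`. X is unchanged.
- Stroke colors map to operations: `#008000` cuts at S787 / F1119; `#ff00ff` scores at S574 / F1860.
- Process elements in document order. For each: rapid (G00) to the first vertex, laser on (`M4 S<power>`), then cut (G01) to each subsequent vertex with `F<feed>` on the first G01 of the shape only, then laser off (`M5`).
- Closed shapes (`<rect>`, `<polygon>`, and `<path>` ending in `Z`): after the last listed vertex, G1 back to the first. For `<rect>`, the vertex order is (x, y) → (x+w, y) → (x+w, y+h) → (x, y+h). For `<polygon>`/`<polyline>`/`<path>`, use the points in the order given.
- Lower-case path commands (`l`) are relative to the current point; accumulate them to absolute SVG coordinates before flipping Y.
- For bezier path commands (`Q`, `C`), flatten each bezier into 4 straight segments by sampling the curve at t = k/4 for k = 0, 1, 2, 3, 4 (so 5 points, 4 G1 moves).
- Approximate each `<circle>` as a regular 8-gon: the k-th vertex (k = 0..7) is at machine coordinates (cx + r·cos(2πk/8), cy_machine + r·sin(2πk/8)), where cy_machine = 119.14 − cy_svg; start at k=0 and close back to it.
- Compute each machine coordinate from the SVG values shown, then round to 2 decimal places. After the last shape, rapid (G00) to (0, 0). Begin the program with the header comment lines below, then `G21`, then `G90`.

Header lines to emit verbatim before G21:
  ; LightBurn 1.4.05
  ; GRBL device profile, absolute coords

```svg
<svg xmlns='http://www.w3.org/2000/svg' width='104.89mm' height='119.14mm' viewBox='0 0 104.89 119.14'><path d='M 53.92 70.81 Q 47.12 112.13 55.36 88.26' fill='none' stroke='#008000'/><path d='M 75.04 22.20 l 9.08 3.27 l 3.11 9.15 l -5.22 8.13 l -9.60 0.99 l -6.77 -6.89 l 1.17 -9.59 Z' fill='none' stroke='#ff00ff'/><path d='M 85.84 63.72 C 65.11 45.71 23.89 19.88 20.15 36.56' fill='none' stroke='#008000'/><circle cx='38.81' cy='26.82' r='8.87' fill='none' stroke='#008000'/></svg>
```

; LightBurn 1.4.05
; GRBL device profile, absolute coords
G21
G90
G00 X53.92 Y48.33
M4 S787
G01 X51.46 Y31.74 F1119
G01 X50.88 Y23.31
G01 X52.18 Y23.02
G01 X55.36 Y30.88
M5
G00 X75.04 Y96.94
M4 S574
G01 X84.12 Y93.67 F1860
G01 X87.23 Y84.52
G01 X82.01 Y76.39
G01 X72.41 Y75.40
G01 X65.64 Y82.29
G01 X66.81 Y91.88
G01 X75.04 Y96.94
M5
G00 X85.84 Y55.42
M4 S787
G01 X67.36 Y69.61 F1119
G01 X46.62 Y82.01
G01 X29.08 Y87.91
G01 X20.15 Y82.58
M5
G00 X47.68 Y92.32
M4 S787
G01 X45.08 Y98.59 F1119
G01 X38.81 Y101.19
G01 X32.54 Y98.59
G01 X29.94 Y92.32
G01 X32.54 Y86.05
G01 X38.81 Y83.45
G01 X45.08 Y86.05
G01 X47.68 Y92.32
M5
G00 X0.00 Y0.00

viewBox `0 0 104.89 119.14` with mm width/height → 1 unit = 1 mm. Flip: y_m = 119.14 − y_svg.

**Shape 1** — `<path>` quadratic bezier, stroke `#008000` → cut (S787, F1119). Control points (SVG): P0=(53.92,70.81), P1=(47.12,112.13), P2=(55.36,88.26); sampled at t=k/4. Machine vertices: (53.92,48.33) → (51.46,31.74) → (50.88,23.31) → (52.18,23.02) → (55.36,30.88). Open path.

**Shape 2** — `<path>` regular polygon, stroke `#ff00ff` → score (S574, F1860). Machine vertices: (75.04,96.94) → (84.12,93.67) → (87.23,84.52) → (82.01,76.39) → (72.41,75.40) → (65.64,82.29) → (66.81,91.88) → (75.04,96.94). Closed: final G1 returns to the first vertex.

**Shape 3** — `<path>` cubic bezier, stroke `#008000` → cut (S787, F1119). Control points (SVG): P0=(85.84,63.72), P1=(65.11,45.71), P2=(23.89,19.88), P3=(20.15,36.56); sampled at t=k/4. Machine vertices: (85.84,55.42) → (67.36,69.61) → (46.62,82.01) → (29.08,87.91) → (20.15,82.58). Open path.

**Shape 4** — `<circle>` circle, stroke `#008000` → cut (S787, F1119). Machine vertices: (47.68,92.32) → (45.08,98.59) → (38.81,101.19) → (32.54,98.59) → (29.94,92.32) → (32.54,86.05) → (38.81,83.45) → (45.08,86.05) → (47.68,92.32). Closed: final G1 returns to the first vertex.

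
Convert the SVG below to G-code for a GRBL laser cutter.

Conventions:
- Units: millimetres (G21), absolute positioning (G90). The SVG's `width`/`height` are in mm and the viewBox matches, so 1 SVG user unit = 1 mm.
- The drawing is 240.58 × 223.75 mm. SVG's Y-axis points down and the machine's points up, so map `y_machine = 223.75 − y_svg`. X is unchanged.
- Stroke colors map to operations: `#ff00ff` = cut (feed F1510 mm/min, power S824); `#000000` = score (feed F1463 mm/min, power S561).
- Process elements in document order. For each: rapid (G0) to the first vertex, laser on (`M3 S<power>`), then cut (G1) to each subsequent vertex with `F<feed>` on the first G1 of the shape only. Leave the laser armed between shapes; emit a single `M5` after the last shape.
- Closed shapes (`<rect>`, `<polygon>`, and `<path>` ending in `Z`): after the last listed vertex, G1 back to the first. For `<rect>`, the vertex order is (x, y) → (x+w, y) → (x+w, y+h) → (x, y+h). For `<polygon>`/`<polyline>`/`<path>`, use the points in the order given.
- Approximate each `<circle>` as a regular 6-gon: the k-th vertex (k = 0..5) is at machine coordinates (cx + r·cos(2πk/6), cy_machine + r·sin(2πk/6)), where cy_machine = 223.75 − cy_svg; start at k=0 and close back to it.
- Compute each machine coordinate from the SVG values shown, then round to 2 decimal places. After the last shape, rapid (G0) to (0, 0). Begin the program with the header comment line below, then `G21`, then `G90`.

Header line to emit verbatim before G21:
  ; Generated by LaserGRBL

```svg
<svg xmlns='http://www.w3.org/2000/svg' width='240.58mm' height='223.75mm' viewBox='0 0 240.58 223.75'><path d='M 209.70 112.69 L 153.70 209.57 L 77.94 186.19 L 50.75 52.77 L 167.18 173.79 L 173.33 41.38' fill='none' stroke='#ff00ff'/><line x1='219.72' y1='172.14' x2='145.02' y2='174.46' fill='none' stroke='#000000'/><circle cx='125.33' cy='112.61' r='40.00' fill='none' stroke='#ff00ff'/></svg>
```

; Generated by LaserGRBL
G21
G90
G0 X209.70 Y111.06
M3 S824
G1 X153.70 Y14.18 F1510
G1 X77.94 Y37.56
G1 X50.75 Y170.98
G1 X167.18 Y49.96
G1 X173.33 Y182.37
G0 X219.72 Y51.61
M3 S561
G1 X145.02 Y49.29 F1463
G0 X165.33 Y111.14
M3 S824
G1 X145.33 Y145.78 F1510
G1 X105.33 Y145.78
G1 X85.33 Y111.14
G1 X105.33 Y76.50
G1 X145.33 Y76.50
G1 X165.33 Y111.14
M5
G0 X0.00 Y0.00

Since the viewBox matches the mm dimensions, user units are millimetres directly. The only transform is the Y-flip y_m = 223.75 − y_svg.

Shape 1 is a open polyline drawn with `<path>`. Its stroke #ff00ff means cut at S824, F1510. After flipping Y the toolpath is (209.70,111.06) → (153.70,14.18) → (77.94,37.56) → (50.75,170.98) → (167.18,49.96) → (173.33,182.37).

Shape 2 is a line segment drawn with `<line>`. Its stroke #000000 means score at S561, F1463. After flipping Y the toolpath is (219.72,51.61) → (145.02,49.29).

Shape 3 is a circle drawn with `<circle>`. Its stroke #ff00ff means cut at S824, F1510. After flipping Y the toolpath is (165.33,111.14) → (145.33,145.78) → (105.33,145.78) → (85.33,111.14) → (105.33,76.50) → (145.33,76.50) → (165.33,111.14), returning to the start.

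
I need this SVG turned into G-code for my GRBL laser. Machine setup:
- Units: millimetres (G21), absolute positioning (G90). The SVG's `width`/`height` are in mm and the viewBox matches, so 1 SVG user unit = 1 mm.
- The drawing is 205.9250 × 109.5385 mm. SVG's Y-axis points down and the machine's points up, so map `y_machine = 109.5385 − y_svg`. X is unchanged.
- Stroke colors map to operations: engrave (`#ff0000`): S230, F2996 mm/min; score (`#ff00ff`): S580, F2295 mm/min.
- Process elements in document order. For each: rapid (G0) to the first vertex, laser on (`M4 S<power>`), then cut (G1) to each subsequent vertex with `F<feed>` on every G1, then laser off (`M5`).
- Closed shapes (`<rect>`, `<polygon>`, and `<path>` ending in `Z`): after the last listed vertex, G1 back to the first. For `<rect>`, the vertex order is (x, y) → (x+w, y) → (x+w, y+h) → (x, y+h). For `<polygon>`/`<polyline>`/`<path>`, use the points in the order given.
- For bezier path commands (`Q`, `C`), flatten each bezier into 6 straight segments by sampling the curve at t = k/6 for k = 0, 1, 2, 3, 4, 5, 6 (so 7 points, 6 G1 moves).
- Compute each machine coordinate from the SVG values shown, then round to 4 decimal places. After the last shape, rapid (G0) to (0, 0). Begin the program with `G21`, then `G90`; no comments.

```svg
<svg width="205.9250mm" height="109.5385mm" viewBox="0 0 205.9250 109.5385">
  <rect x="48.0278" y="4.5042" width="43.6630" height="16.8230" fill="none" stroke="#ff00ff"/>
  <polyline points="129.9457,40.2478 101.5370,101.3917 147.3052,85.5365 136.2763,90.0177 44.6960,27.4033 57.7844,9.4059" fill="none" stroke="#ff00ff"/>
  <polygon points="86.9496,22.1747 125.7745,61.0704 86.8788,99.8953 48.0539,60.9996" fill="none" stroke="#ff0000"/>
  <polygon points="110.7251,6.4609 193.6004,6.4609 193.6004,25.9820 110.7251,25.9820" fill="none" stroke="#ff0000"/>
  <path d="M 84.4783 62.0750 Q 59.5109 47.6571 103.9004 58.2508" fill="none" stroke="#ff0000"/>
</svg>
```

G21
G90
G0 X48.0278 Y105.0343
M4 S580
G1 X91.6908 Y105.0343 F2295
G1 X91.6908 Y88.2113 F2295
G1 X48.0278 Y88.2113 F2295
G1 X48.0278 Y105.0343 F2295
M5
G0 X129.9457 Y69.2907
M4 S580
G1 X101.5370 Y8.1468 F2295
G1 X147.3052 Y24.0020 F2295
G1 X136.2763 Y19.5208 F2295
G1 X44.6960 Y82.1352 F2295
G1 X57.7844 Y100.1326 F2295
M5
G0 X86.9496 Y87.3638
M4 S230
G1 X125.7745 Y48.4681 F2996
G1 X86.8788 Y9.6432 F2996
G1 X48.0539 Y48.5389 F2996
G1 X86.9496 Y87.3638 F2996
M5
G0 X110.7251 Y103.0776
M4 S230
G1 X193.6004 Y103.0776 F2996
G1 X193.6004 Y83.5565 F2996
G1 X110.7251 Y83.5565 F2996
G1 X110.7251 Y103.0776 F2996
M5
G0 X84.4783 Y47.4635
M4 S230
G1 X78.0824 Y51.5747 F2996
G1 X75.5397 Y54.2964 F2996
G1 X76.8501 Y55.6285 F2996
G1 X82.0137 Y55.5711 F2996
G1 X91.0305 Y54.1242 F2996
G1 X103.9004 Y51.2877 F2996
M5
G0 X0.0000 Y0.0000

1 u = 1 mm; y_m = 109.5385 − y.

[1] `<rect>` rectangle, #ff00ff→score S580 F2295: (48.0278,105.0343) → (91.6908,105.0343) → (91.6908,88.2113) → (48.0278,88.2113) → (48.0278,105.0343) (closed)

[2] `<polyline>` open polyline, #ff00ff→score S580 F2295: (129.9457,69.2907) → (101.5370,8.1468) → (147.3052,24.0020) → (136.2763,19.5208) → (44.6960,82.1352) → (57.7844,100.1326)

[3] `<polygon>` regular polygon, #ff0000→engrave S230 F2996: (86.9496,87.3638) → (125.7745,48.4681) → (86.8788,9.6432) → (48.0539,48.5389) → (86.9496,87.3638) (closed)

[4] `<polygon>` rectangle, #ff0000→engrave S230 F2996: (110.7251,103.0776) → (193.6004,103.0776) → (193.6004,83.5565) → (110.7251,83.5565) → (110.7251,103.0776) (closed)

[5] `<path>` quadratic bezier, #ff0000→engrave S230 F2996: (84.4783,47.4635) → (78.0824,51.5747) → (75.5397,54.2964) → (76.8501,55.6285) → (82.0137,55.5711) → (91.0305,54.1242) → (103.9004,51.2877)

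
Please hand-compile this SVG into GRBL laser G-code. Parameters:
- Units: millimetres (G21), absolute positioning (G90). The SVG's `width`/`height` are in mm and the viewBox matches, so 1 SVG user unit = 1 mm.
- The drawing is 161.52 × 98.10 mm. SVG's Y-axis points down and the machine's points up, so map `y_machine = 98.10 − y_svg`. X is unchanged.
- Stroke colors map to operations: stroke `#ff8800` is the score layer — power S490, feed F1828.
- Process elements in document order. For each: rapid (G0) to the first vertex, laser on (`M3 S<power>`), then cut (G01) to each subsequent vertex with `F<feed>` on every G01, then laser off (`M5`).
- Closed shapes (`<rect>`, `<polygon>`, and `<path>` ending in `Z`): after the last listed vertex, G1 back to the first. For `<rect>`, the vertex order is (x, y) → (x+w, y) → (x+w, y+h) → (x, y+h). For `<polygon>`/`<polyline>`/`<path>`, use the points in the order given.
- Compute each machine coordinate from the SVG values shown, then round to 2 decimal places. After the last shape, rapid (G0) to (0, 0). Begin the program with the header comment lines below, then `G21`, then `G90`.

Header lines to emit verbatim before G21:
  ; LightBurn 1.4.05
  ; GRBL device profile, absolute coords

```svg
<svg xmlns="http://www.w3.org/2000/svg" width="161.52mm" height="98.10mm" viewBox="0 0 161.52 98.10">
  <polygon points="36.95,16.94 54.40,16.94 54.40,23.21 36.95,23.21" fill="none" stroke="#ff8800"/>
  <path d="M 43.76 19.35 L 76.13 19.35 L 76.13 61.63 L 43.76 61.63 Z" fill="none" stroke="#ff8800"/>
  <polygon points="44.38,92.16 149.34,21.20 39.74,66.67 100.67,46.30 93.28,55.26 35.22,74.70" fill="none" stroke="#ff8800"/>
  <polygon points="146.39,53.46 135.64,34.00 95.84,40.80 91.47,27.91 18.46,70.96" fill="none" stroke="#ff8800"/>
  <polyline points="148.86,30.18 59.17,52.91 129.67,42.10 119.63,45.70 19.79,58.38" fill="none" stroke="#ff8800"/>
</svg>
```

; LightBurn 1.4.05
; GRBL device profile, absolute coords
G21
G90
G0 X36.95 Y81.16
M3 S490
G01 X54.40 Y81.16 F1828
G01 X54.40 Y74.89 F1828
G01 X36.95 Y74.89 F1828
G01 X36.95 Y81.16 F1828
M5
G0 X43.76 Y78.75
M3 S490
G01 X76.13 Y78.75 F1828
G01 X76.13 Y36.47 F1828
G01 X43.76 Y36.47 F1828
G01 X43.76 Y78.75 F1828
M5
G0 X44.38 Y5.94
M3 S490
G01 X149.34 Y76.90 F1828
G01 X39.74 Y31.43 F1828
G01 X100.67 Y51.80 F1828
G01 X93.28 Y42.84 F1828
G01 X35.22 Y23.40 F1828
G01 X44.38 Y5.94 F1828
M5
G0 X146.39 Y44.64
M3 S490
G01 X135.64 Y64.10 F1828
G01 X95.84 Y57.30 F1828
G01 X91.47 Y70.19 F1828
G01 X18.46 Y27.14 F1828
G01 X146.39 Y44.64 F1828
M5
G0 X148.86 Y67.92
M3 S490
G01 X59.17 Y45.19 F1828
G01 X129.67 Y56.00 F1828
G01 X119.63 Y52.40 F1828
G01 X19.79 Y39.72 F1828
M5
G0 X0.00 Y0.00

viewBox `0 0 161.52 98.10` with mm width/height → 1 unit = 1 mm. Flip: y_m = 98.10 − y_svg.

**Shape 1** — `<polygon>` rectangle, stroke `#ff8800` → score (S490, F1828). Machine vertices: (36.95,81.16) → (54.40,81.16) → (54.40,74.89) → (36.95,74.89) → (36.95,81.16). Closed: final G1 returns to the first vertex.

**Shape 2** — `<path>` rectangle, stroke `#ff8800` → score (S490, F1828). Machine vertices: (43.76,78.75) → (76.13,78.75) → (76.13,36.47) → (43.76,36.47) → (43.76,78.75). Closed: final G1 returns to the first vertex.

**Shape 3** — `<polygon>` closed polygon, stroke `#ff8800` → score (S490, F1828). Machine vertices: (44.38,5.94) → (149.34,76.90) → (39.74,31.43) → (100.67,51.80) → (93.28,42.84) → (35.22,23.40) → (44.38,5.94). Closed: final G1 returns to the first vertex.

**Shape 4** — `<polygon>` closed polygon, stroke `#ff8800` → score (S490, F1828). Machine vertices: (146.39,44.64) → (135.64,64.10) → (95.84,57.30) → (91.47,70.19) → (18.46,27.14) → (146.39,44.64). Closed: final G1 returns to the first vertex.

**Shape 5** — `<polyline>` open polyline, stroke `#ff8800` → score (S490, F1828). Machine vertices: (148.86,67.92) → (59.17,45.19) → (129.67,56.00) → (119.63,52.40) → (19.79,39.72). Open path.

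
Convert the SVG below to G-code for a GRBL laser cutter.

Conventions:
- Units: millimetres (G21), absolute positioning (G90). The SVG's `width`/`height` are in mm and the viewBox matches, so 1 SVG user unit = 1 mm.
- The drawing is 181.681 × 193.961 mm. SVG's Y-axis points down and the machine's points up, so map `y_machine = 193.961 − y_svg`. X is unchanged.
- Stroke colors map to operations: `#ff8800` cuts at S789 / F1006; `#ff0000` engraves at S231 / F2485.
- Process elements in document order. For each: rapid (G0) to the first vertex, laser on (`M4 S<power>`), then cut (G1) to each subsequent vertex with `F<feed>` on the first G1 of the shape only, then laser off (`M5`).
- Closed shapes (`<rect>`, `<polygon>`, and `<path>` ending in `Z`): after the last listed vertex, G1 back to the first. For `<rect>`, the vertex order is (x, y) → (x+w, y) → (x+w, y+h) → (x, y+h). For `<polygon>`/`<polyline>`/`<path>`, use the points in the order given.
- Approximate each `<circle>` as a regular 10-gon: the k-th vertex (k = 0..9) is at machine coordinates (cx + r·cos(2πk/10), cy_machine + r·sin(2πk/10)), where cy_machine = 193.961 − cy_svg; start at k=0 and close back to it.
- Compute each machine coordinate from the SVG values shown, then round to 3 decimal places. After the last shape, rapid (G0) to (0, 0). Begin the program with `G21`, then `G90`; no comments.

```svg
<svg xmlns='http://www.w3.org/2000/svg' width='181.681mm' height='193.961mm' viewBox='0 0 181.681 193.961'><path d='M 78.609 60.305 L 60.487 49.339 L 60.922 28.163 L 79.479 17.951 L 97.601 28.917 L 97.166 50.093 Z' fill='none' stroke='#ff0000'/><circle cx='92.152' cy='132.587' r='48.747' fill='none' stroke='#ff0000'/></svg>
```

G21
G90
G0 X78.609 Y133.656
M4 S231
G1 X60.487 Y144.622 F2485
G1 X60.922 Y165.798
G1 X79.479 Y176.010
G1 X97.601 Y165.044
G1 X97.166 Y143.868
G1 X78.609 Y133.656
M5
G0 X140.899 Y61.374
M4 S231
G1 X131.589 Y90.027 F2485
G1 X107.216 Y107.735
G1 X77.088 Y107.735
G1 X52.715 Y90.027
G1 X43.405 Y61.374
G1 X52.715 Y32.721
G1 X77.088 Y15.013
G1 X107.216 Y15.013
G1 X131.589 Y32.721
G1 X140.899 Y61.374
M5
G0 X0.000 Y0.000

viewBox `0 0 181.681 193.961` with mm width/height → 1 unit = 1 mm. Flip: y_m = 193.961 − y_svg.

**Shape 1** — `<path>` regular polygon, stroke `#ff0000` → engrave (S231, F2485). Machine vertices: (78.609,133.656) → (60.487,144.622) → (60.922,165.798) → (79.479,176.010) → (97.601,165.044) → (97.166,143.868) → (78.609,133.656). Closed: final G1 returns to the first vertex.

**Shape 2** — `<circle>` circle, stroke `#ff0000` → engrave (S231, F2485). Machine vertices: (140.899,61.374) → (131.589,90.027) → (107.216,107.735) → (77.088,107.735) → (52.715,90.027) → (43.405,61.374) → (52.715,32.721) → (77.088,15.013) → (107.216,15.013) → (131.589,32.721) → (140.899,61.374). Closed: final G1 returns to the first vertex.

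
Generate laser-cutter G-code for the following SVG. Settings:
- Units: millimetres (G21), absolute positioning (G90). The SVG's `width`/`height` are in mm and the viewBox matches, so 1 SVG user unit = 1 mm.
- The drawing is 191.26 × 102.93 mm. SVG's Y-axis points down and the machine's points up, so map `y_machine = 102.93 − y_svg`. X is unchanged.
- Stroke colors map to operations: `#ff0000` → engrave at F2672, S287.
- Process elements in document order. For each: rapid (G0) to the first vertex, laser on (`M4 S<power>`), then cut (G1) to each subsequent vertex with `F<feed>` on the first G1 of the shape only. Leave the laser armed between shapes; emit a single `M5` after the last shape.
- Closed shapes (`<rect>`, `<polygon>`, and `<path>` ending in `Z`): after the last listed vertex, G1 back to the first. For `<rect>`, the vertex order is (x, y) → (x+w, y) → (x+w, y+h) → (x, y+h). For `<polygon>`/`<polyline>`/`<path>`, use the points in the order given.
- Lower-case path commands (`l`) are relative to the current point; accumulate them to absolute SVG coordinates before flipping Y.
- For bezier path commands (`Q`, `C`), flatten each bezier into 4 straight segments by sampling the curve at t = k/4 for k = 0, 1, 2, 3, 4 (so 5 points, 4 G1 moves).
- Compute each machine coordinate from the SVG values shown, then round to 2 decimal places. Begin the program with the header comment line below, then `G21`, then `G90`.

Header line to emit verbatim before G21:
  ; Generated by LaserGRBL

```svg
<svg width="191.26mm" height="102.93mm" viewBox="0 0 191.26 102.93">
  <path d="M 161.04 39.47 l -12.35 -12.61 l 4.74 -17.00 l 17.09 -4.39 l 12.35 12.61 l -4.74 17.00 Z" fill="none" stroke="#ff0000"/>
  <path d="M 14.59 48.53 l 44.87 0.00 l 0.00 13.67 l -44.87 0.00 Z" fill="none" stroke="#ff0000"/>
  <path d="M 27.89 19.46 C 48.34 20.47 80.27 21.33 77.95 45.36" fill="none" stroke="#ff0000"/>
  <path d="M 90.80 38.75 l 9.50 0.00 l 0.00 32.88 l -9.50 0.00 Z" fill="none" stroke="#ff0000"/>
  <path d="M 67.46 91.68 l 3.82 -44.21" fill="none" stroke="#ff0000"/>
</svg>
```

Since the viewBox matches the mm dimensions, user units are millimetres directly. The only transform is the Y-flip y_m = 102.93 − y_svg.

Shape 1 is a regular polygon drawn with `<path>`. Its stroke #ff0000 means engrave at S287, F2672. After flipping Y the toolpath is (161.04,63.46) → (148.69,76.07) → (153.43,93.07) → (170.52,97.46) → (182.87,84.85) → (178.13,67.85) → (161.04,63.46), returning to the start.

Shape 2 is a rectangle drawn with `<path>`. Its stroke #ff0000 means engrave at S287, F2672. After flipping Y the toolpath is (14.59,54.40) → (59.46,54.40) → (59.46,40.73) → (14.59,40.73) → (14.59,54.40), returning to the start.

Shape 3 is a cubic bezier drawn with `<path>`. Its stroke #ff0000 means engrave at S287, F2672. After flipping Y the toolpath is (27.89,83.47) → (44.67,82.38) → (61.46,79.15) → (73.98,71.61) → (77.95,57.57).

Shape 4 is a rectangle drawn with `<path>`. Its stroke #ff0000 means engrave at S287, F2672. After flipping Y the toolpath is (90.80,64.18) → (100.30,64.18) → (100.30,31.30) → (90.80,31.30) → (90.80,64.18), returning to the start.

Shape 5 is a line segment drawn with `<path>`. Its stroke #ff0000 means engrave at S287, F2672. After flipping Y the toolpath is (67.46,11.25) → (71.28,55.46).

; Generated by LaserGRBL
G21
G90
G0 X161.04 Y63.46
M4 S287
G1 X148.69 Y76.07 F2672
G1 X153.43 Y93.07
G1 X170.52 Y97.46
G1 X182.87 Y84.85
G1 X178.13 Y67.85
G1 X161.04 Y63.46
G0 X14.59 Y54.40
M4 S287
G1 X59.46 Y54.40 F2672
G1 X59.46 Y40.73
G1 X14.59 Y40.73
G1 X14.59 Y54.40
G0 X27.89 Y83.47
M4 S287
G1 X44.67 Y82.38 F2672
G1 X61.46 Y79.15
G1 X73.98 Y71.61
G1 X77.95 Y57.57
G0 X90.80 Y64.18
M4 S287
G1 X100.30 Y64.18 F2672
G1 X100.30 Y31.30
G1 X90.80 Y31.30
G1 X90.80 Y64.18
G0 X67.46 Y11.25
M4 S287
G1 X71.28 Y55.46 F2672
M5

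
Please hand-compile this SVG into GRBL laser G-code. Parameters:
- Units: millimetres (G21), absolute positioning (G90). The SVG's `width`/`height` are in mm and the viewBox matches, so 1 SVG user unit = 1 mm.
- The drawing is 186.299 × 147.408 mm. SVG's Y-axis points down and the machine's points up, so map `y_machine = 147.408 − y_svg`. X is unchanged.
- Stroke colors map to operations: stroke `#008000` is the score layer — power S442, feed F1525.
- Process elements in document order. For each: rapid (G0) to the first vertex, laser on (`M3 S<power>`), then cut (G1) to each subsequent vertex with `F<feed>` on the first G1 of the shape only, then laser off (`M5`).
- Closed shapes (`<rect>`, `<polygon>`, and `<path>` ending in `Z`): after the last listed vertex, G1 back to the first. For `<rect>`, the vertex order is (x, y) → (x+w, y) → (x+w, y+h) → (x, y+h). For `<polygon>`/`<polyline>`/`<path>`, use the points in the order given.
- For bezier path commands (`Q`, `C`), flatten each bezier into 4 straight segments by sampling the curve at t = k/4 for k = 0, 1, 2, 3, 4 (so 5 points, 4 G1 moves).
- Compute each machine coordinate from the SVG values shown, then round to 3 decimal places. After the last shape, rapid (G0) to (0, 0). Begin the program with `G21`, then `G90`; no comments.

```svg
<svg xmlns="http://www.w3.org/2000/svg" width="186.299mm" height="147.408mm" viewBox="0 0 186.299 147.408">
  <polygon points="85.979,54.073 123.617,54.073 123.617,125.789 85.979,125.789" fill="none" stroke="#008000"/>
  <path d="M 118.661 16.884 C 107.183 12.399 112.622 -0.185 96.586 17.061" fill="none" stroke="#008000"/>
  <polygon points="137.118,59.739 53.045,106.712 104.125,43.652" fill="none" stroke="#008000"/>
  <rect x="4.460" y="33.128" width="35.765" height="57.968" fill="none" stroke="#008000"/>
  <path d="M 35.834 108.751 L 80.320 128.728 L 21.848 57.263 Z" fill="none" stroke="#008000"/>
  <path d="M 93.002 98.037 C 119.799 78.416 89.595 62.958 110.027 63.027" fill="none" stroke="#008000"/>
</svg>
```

viewBox `0 0 186.299 147.408` with mm width/height → 1 unit = 1 mm. Flip: y_m = 147.408 − y_svg.

**Shape 1** — `<polygon>` rectangle, stroke `#008000` → score (S442, F1525). Machine vertices: (85.979,93.335) → (123.617,93.335) → (123.617,21.619) → (85.979,21.619) → (85.979,93.335). Closed: final G1 returns to the first vertex.

**Shape 2** — `<path>` cubic bezier, stroke `#008000` → score (S442, F1525). Control points (SVG): P0=(118.661,16.884), P1=(107.183,12.399), P2=(112.622,-0.185), P3=(96.586,17.061); sampled at t=k/4. Machine vertices: (118.661,130.524) → (112.625,134.814) → (109.333,138.585) → (105.186,138.281) → (96.586,130.347). Open path.

**Shape 3** — `<polygon>` closed polygon, stroke `#008000` → score (S442, F1525). Machine vertices: (137.118,87.669) → (53.045,40.696) → (104.125,103.756) → (137.118,87.669). Closed: final G1 returns to the first vertex.

**Shape 4** — `<rect>` rectangle, stroke `#008000` → score (S442, F1525). Machine vertices: (4.460,114.280) → (40.225,114.280) → (40.225,56.312) → (4.460,56.312) → (4.460,114.280). Closed: final G1 returns to the first vertex.

**Shape 5** — `<path>` closed polygon, stroke `#008000` → score (S442, F1525). Machine vertices: (35.834,38.657) → (80.320,18.680) → (21.848,90.145) → (35.834,38.657). Closed: final G1 returns to the first vertex.

**Shape 6** — `<path>` cubic bezier, stroke `#008000` → score (S442, F1525). Control points (SVG): P0=(93.002,98.037), P1=(119.799,78.416), P2=(89.595,62.958), P3=(110.027,63.027); sampled at t=k/4. Machine vertices: (93.002,49.371) → (104.094,63.129) → (103.901,74.260) → (102.515,81.699) → (110.027,84.381). Open path.

G21
G90
G0 X85.979 Y93.335
M3 S442
G1 X123.617 Y93.335 F1525
G1 X123.617 Y21.619
G1 X85.979 Y21.619
G1 X85.979 Y93.335
M5
G0 X118.661 Y130.524
M3 S442
G1 X112.625 Y134.814 F1525
G1 X109.333 Y138.585
G1 X105.186 Y138.281
G1 X96.586 Y130.347
M5
G0 X137.118 Y87.669
M3 S442
G1 X53.045 Y40.696 F1525
G1 X104.125 Y103.756
G1 X137.118 Y87.669
M5
G0 X4.460 Y114.280
M3 S442
G1 X40.225 Y114.280 F1525
G1 X40.225 Y56.312
G1 X4.460 Y56.312
G1 X4.460 Y114.280
M5
G0 X35.834 Y38.657
M3 S442
G1 X80.320 Y18.680 F1525
G1 X21.848 Y90.145
G1 X35.834 Y38.657
M5
G0 X93.002 Y49.371
M3 S442
G1 X104.094 Y63.129 F1525
G1 X103.901 Y74.260
G1 X102.515 Y81.699
G1 X110.027 Y84.381
M5
G0 X0.000 Y0.000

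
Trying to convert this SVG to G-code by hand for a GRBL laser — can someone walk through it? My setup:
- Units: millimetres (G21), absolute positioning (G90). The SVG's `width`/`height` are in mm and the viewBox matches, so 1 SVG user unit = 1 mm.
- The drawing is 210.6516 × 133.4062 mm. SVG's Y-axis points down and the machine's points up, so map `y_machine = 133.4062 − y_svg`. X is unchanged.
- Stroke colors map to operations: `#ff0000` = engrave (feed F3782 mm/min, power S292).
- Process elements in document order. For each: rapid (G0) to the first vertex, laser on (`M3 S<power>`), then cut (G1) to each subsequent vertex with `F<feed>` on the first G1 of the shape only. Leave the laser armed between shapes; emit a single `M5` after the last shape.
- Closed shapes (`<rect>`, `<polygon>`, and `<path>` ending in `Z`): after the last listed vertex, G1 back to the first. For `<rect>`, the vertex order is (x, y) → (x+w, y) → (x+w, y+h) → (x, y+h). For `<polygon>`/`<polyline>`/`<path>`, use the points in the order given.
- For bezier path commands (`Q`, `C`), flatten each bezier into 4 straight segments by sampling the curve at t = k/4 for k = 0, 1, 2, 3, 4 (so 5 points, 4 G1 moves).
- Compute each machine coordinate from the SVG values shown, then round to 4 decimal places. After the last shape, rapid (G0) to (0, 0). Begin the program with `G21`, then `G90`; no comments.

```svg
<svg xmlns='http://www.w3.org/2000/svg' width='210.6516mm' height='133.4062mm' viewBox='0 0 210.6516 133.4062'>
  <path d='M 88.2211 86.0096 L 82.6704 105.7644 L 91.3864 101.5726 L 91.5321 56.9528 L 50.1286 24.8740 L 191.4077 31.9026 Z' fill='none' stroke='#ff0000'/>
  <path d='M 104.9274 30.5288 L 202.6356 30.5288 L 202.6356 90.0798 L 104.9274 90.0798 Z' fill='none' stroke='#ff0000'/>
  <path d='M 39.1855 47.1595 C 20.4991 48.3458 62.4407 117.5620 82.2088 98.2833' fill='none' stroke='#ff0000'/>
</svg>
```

G21
G90
G0 X88.2211 Y47.3966
M3 S292
G1 X82.6704 Y27.6418 F3782
G1 X91.3864 Y31.8336
G1 X91.5321 Y76.4534
G1 X50.1286 Y108.5322
G1 X191.4077 Y101.5036
G1 X88.2211 Y47.3966
G0 X104.9274 Y102.8774
M3 S292
G1 X202.6356 Y102.8774 F3782
G1 X202.6356 Y43.3264
G1 X104.9274 Y43.3264
G1 X104.9274 Y102.8774
G0 X39.1855 Y86.2467
M3 S292
G1 X35.2447 Y75.0471 F3782
G1 X46.2767 Y53.0104
G1 X64.5190 Y34.8110
G1 X82.2088 Y35.1229
M5
G0 X0.0000 Y0.0000

Since the viewBox matches the mm dimensions, user units are millimetres directly. The only transform is the Y-flip y_m = 133.4062 − y_svg.

Shape 1 is a closed polygon drawn with `<path>`. Its stroke #ff0000 means engrave at S292, F3782. After flipping Y the toolpath is (88.2211,47.3966) → (82.6704,27.6418) → (91.3864,31.8336) → (91.5321,76.4534) → (50.1286,108.5322) → (191.4077,101.5036) → (88.2211,47.3966), returning to the start.

Shape 2 is a rectangle drawn with `<path>`. Its stroke #ff0000 means engrave at S292, F3782. After flipping Y the toolpath is (104.9274,102.8774) → (202.6356,102.8774) → (202.6356,43.3264) → (104.9274,43.3264) → (104.9274,102.8774), returning to the start.

Shape 3 is a cubic bezier drawn with `<path>`. Its stroke #ff0000 means engrave at S292, F3782. After flipping Y the toolpath is (39.1855,86.2467) → (35.2447,75.0471) → (46.2767,53.0104) → (64.5190,34.8110) → (82.2088,35.1229).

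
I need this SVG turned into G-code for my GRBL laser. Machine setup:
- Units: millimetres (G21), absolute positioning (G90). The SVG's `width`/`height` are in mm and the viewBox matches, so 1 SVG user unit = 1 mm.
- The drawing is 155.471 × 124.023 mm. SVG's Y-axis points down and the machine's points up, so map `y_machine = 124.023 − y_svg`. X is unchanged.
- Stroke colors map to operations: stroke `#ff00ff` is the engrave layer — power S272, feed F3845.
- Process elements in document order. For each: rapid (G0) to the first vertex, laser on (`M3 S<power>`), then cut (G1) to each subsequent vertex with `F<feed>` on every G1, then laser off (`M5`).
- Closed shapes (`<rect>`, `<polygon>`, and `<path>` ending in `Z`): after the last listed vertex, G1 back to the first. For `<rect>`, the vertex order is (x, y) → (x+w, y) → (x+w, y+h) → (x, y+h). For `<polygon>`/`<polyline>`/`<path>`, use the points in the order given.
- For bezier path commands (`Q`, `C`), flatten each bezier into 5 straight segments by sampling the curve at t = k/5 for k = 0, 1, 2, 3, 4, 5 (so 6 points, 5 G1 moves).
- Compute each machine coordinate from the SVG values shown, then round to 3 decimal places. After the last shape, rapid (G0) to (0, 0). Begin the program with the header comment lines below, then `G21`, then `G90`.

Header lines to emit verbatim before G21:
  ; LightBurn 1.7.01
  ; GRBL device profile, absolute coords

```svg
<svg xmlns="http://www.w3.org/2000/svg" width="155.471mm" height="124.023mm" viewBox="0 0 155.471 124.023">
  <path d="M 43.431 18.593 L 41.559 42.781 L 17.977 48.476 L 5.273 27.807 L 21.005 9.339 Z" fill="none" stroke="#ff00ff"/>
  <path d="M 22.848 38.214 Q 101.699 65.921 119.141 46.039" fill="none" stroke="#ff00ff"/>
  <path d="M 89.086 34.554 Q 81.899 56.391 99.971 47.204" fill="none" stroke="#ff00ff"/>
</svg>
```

; LightBurn 1.7.01
; GRBL device profile, absolute coords
G21
G90
G0 X43.431 Y105.430
M3 S272
G1 X41.559 Y81.242 F3845
G1 X17.977 Y75.547 F3845
G1 X5.273 Y96.216 F3845
G1 X21.005 Y114.684 F3845
G1 X43.431 Y105.430 F3845
M5
G0 X22.848 Y85.809
M3 S272
G1 X51.932 Y76.630 F3845
G1 X76.103 Y71.258 F3845
G1 X95.362 Y69.693 F3845
G1 X109.708 Y71.935 F3845
G1 X119.141 Y77.984 F3845
M5
G0 X89.086 Y89.469
M3 S272
G1 X87.222 Y81.975 F3845
G1 X87.378 Y76.963 F3845
G1 X89.555 Y74.433 F3845
G1 X93.753 Y74.385 F3845
G1 X99.971 Y76.819 F3845
M5
G0 X0.000 Y0.000

Since the viewBox matches the mm dimensions, user units are millimetres directly. The only transform is the Y-flip y_m = 124.023 − y_svg.

Shape 1 is a regular polygon drawn with `<path>`. Its stroke #ff00ff means engrave at S272, F3845. After flipping Y the toolpath is (43.431,105.430) → (41.559,81.242) → (17.977,75.547) → (5.273,96.216) → (21.005,114.684) → (43.431,105.430), returning to the start.

Shape 2 is a quadratic bezier drawn with `<path>`. Its stroke #ff00ff means engrave at S272, F3845. After flipping Y the toolpath is (22.848,85.809) → (51.932,76.630) → (76.103,71.258) → (95.362,69.693) → (109.708,71.935) → (119.141,77.984).

Shape 3 is a quadratic bezier drawn with `<path>`. Its stroke #ff00ff means engrave at S272, F3845. After flipping Y the toolpath is (89.086,89.469) → (87.222,81.975) → (87.378,76.963) → (89.555,74.433) → (93.753,74.385) → (99.971,76.819).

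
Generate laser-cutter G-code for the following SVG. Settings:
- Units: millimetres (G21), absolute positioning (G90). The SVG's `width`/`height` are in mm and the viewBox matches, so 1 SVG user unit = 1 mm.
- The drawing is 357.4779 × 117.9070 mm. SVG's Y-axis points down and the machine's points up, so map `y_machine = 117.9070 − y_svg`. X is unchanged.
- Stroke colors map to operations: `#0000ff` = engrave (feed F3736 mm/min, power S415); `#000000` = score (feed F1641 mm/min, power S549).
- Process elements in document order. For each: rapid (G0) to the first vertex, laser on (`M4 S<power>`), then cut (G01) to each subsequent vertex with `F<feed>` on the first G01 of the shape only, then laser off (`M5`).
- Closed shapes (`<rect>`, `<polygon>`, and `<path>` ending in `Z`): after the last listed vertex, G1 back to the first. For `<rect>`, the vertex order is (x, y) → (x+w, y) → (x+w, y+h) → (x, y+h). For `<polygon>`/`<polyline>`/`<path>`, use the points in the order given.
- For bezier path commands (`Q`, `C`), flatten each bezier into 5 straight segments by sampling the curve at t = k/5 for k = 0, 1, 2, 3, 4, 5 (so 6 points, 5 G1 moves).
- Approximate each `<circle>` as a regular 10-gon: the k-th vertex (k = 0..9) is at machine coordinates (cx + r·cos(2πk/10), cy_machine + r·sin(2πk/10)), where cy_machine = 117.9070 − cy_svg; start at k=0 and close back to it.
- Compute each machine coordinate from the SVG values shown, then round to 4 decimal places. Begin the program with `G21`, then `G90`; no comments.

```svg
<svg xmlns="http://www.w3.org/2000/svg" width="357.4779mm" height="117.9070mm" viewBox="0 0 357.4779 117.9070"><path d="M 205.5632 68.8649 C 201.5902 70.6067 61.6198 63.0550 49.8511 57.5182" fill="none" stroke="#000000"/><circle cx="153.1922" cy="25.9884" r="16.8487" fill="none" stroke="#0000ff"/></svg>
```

1 u = 1 mm; y_m = 117.9070 − y.

[1] `<path>` cubic bezier, #000000→score S549 F1641: (205.5632,49.0421) → (188.9733,49.0218) → (152.4256,50.6891) → (108.6016,53.5012) → (70.1829,56.9154) → (49.8511,60.3888)

[2] `<circle>` circle, #0000ff→engrave S415 F3736: (170.0409,91.9186) → (166.8231,101.8220) → (158.3987,107.9427) → (147.9857,107.9427) → (139.5613,101.8220) → (136.3435,91.9186) → (139.5613,82.0152) → (147.9857,75.8945) → (158.3987,75.8945) → (166.8231,82.0152) → (170.0409,91.9186) (closed)

G21
G90
G0 X205.5632 Y49.0421
M4 S549
G01 X188.9733 Y49.0218 F1641
G01 X152.4256 Y50.6891
G01 X108.6016 Y53.5012
G01 X70.1829 Y56.9154
G01 X49.8511 Y60.3888
M5
G0 X170.0409 Y91.9186
M4 S415
G01 X166.8231 Y101.8220 F3736
G01 X158.3987 Y107.9427
G01 X147.9857 Y107.9427
G01 X139.5613 Y101.8220
G01 X136.3435 Y91.9186
G01 X139.5613 Y82.0152
G01 X147.9857 Y75.8945
G01 X158.3987 Y75.8945
G01 X166.8231 Y82.0152
G01 X170.0409 Y91.9186
M5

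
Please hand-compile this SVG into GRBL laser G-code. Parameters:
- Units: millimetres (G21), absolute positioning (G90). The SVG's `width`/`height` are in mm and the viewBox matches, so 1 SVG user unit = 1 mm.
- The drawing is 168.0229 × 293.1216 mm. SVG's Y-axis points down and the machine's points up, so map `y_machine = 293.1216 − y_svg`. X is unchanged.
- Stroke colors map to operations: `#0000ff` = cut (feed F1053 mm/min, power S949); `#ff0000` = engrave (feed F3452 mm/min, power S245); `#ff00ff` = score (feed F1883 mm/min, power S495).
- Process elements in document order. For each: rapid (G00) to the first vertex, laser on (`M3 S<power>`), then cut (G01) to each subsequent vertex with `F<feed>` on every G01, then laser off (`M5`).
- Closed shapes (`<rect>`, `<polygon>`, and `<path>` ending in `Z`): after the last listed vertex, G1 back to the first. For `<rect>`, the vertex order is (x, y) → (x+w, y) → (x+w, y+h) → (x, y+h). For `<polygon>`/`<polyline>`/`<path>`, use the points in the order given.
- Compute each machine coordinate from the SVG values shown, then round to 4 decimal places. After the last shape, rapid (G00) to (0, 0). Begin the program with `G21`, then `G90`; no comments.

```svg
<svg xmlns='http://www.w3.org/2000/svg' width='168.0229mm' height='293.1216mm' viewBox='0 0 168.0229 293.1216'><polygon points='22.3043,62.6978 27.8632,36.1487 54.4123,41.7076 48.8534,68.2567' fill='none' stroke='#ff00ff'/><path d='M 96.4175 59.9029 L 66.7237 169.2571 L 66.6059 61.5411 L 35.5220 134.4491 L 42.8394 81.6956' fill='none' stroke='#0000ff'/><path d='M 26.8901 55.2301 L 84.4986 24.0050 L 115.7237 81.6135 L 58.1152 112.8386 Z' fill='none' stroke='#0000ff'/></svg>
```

viewBox `0 0 168.0229 293.1216` with mm width/height → 1 unit = 1 mm. Flip: y_m = 293.1216 − y_svg.

**Shape 1** — `<polygon>` regular polygon, stroke `#ff00ff` → score (S495, F1883). Machine vertices: (22.3043,230.4238) → (27.8632,256.9729) → (54.4123,251.4140) → (48.8534,224.8649) → (22.3043,230.4238). Closed: final G1 returns to the first vertex.

**Shape 2** — `<path>` open polyline, stroke `#0000ff` → cut (S949, F1053). Machine vertices: (96.4175,233.2187) → (66.7237,123.8645) → (66.6059,231.5805) → (35.5220,158.6725) → (42.8394,211.4260). Open path.

**Shape 3** — `<path>` regular polygon, stroke `#0000ff` → cut (S949, F1053). Machine vertices: (26.8901,237.8915) → (84.4986,269.1166) → (115.7237,211.5081) → (58.1152,180.2830) → (26.8901,237.8915). Closed: final G1 returns to the first vertex.

G21
G90
G00 X22.3043 Y230.4238
M3 S495
G01 X27.8632 Y256.9729 F1883
G01 X54.4123 Y251.4140 F1883
G01 X48.8534 Y224.8649 F1883
G01 X22.3043 Y230.4238 F1883
M5
G00 X96.4175 Y233.2187
M3 S949
G01 X66.7237 Y123.8645 F1053
G01 X66.6059 Y231.5805 F1053
G01 X35.5220 Y158.6725 F1053
G01 X42.8394 Y211.4260 F1053
M5
G00 X26.8901 Y237.8915
M3 S949
G01 X84.4986 Y269.1166 F1053
G01 X115.7237 Y211.5081 F1053
G01 X58.1152 Y180.2830 F1053
G01 X26.8901 Y237.8915 F1053
M5
G00 X0.0000 Y0.0000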